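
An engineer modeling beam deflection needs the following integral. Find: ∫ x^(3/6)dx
Power rule: ∫ x^(1/2) dx=x^(3/2)/(3/2) + C

Answer: (2/3)·x^(3/2) + C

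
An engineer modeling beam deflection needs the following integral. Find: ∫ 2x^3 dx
Using power rule: ∫ 2x^3 dx = 2/4 x^4+C = (1/2)x^4+C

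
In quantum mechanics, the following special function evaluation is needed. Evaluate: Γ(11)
Γ(n)=(n-1)! for positive integers
Γ(11)=10!=3628800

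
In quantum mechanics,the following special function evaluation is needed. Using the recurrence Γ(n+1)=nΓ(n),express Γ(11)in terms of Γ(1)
Γ(11) = 10Γ(10) = 10·9Γ(9) = ... = 10!·Γ(1) = 3628800·Γ(1)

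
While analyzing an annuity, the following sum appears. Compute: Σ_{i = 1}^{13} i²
Using formula: Σ i^2=n(n+1)(2n+1)/6=13·14·27/6=819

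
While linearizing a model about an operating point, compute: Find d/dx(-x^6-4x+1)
Power rule: d/dx(ax^n)=n·a·x^(n-1)
Term by term: -6·x^5 - 4

Answer: -6x^5 - 4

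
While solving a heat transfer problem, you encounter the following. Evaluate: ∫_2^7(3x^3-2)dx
Step 1: Find antiderivative F(x) = (3/4)x^4-2x
Step 2: F(7) - F(2) = 7147/4 - (8) = 7115/4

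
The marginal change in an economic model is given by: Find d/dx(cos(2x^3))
Chain rule: d/dx[cos(u)]=-sin(u)·u' where u=2x^3
u'=6x^2

Answer: -6x^2·sin(2x^3)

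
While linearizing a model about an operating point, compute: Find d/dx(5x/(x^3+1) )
Quotient rule: (f/g)' = (f'g - fg')/g²
f = 5x, f' = 5
g = x^3+1, g' = 3x^2

Answer: (5·(x^3+1)-15x^3)/(x^3+1)²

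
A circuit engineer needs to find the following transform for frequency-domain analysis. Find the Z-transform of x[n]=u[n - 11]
Using the time-shift property: Z{u[n-11]}=z^(-11)*z/(z-1)
=z^(-10)/(z-1)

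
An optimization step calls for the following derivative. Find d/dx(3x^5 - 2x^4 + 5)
Power rule: d/dx(ax^n) = n·a·x^(n-1)
Term by term: 15·x^4 - 8·x^3

Answer: 15x^4 - 8x^3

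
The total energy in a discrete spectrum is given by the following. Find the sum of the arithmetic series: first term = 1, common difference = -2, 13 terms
Last term: a_n=1+(13-1)·-2=-23
Sum=n(a_1+a_n)/2=13(1+(-23))/2=-143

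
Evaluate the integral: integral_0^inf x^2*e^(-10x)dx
This is a Gamma integral. Substitute u=10x (du=10 dx):
integral_0^inf x^2*e^(-10x) dx=(1/10^3) integral_0^inf u^2*e^(-u) du
=Gamma(3)/10^3=2!/10^3=2/1000

Answer: 1/500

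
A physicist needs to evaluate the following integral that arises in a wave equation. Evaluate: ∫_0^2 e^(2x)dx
Antiderivative: (1/2)e^(2x)
Evaluate: (1/2)(e^4 - 1)

Answer: (e^4 - 1)/2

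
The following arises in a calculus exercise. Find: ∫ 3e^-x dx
Since d/dx[e^-x] = - e^-x, we get -3e^-x+C

Answer: -3e^-x+C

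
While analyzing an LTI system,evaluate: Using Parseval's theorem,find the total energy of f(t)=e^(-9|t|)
Parseval's theorem: E = integral |f(t)|^2 dt = (1/2pi) integral |F(omega)|^2 domega
E = integral_{-inf}^{inf} e^(-18|t|) dt = 2 * integral_0^inf e^(-18t) dt = 2/(2 * 9) = 1/9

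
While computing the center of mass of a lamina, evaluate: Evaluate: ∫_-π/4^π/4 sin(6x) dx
Antiderivative: -cos(6x)/6
Evaluate at bounds: [-cos(6·π/4)/6] - [-cos(6·-π/4)/6]
=(-(0) + (0))/6=0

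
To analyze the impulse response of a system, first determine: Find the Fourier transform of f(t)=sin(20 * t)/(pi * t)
sin(W*t)/(pi*t) = (W/pi)*sinc(W*t/pi) is the impulse response of the ideal low-pass filter with cutoff W (here W = 20).
Its Fourier transform is a rectangular function:
F(omega) = 1 for |omega| < 20, 0 otherwise

Answer: rect(omega/40) [i.e., 1 for |omega| < 20, 0 otherwise]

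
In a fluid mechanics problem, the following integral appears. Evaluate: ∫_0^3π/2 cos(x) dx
Antiderivative: sin(x)
Evaluate at bounds: [sin(1·3π/2)/1] - [sin(1·0)/1]
= ((-1) - (0))/1 = -1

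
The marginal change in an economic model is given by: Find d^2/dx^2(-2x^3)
Apply power rule 2 times:
d^1: -6x^2
d^2: -12x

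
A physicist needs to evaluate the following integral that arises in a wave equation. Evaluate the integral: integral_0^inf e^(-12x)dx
integral_0^inf e^(-12x) dx=[-1/12*e^(-12x)]_0^inf
=0 - (-1/12)=1/12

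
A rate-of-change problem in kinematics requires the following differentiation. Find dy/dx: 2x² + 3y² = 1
Differentiate: 4x+6y·(dy/dx)=0
dy/dx=-4x/(6y)=-(2/3)·(x/y)

Answer: dy/dx=-(2/3)·(x/y)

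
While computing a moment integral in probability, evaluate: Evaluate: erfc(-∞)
erfc(x)=1 - erf(x); erfc(-∞)=1 - erf(-∞)=1 - (-1)=2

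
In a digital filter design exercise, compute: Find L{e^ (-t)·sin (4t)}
First shifting: L{e^(at)f(t)}=F(s-a)
L{sin(4t)}=4/(s² + 16)
Shift: 4/((s + 1)² + 16)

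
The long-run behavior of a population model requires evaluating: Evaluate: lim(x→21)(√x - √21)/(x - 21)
Multiply by conjugate (√x + √21)/(√x + √21):
= (x - 21)/((x - 21)(√x + √21)) = 1/(√x + √21)
As x → 21: 1/(2√21)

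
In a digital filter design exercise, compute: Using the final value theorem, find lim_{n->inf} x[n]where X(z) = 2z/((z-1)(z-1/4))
Final value theorem: lim x[n] = lim_{z->1} (z-1)*X(z)
(z-1)*X(z) = 2z/(z-1/4)
As z->1: 2/(1-1/4) = 2/(3/4) = 8/3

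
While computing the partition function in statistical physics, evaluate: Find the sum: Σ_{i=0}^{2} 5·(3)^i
Geometric series: S = a(1 - r^n)/(1 - r)
a = 5, r = 3, n = 3
S = 5(1-27)/-2 = 65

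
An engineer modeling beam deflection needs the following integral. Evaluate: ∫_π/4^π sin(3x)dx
Antiderivative: -cos(3x)/3
Evaluate at bounds: [-cos(3·π)/3] - [-cos(3·π/4)/3]
= (-(-1)+(-√2/2))/3 = 1/3 - √2/6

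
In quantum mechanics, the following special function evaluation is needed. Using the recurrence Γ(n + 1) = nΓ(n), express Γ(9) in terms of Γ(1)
Γ(9)=8Γ(8)=8·7Γ(7)=...=8!·Γ(1)=40320·Γ(1)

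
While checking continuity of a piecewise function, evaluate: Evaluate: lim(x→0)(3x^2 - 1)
Polynomial is continuous, so substitute x=0:
3·0^2 - 1=-1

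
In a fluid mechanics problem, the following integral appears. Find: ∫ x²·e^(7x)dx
Integration by parts twice:
First: u = x², dv = e^(7x) dx => x²e^(7x)/7 - (2/7)∫ xe^(7x) dx
Second (∫ xe^(7x) dx): xe^(7x)/7 - e^(7x)/49
Combining: e^(7x)(x²/7-2x/49+2/343)+C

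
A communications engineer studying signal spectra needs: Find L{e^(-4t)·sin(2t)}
First shifting: L{e^(at)f(t)}=F(s-a)
L{sin(2t)}=2/(s²+4)
Shift: 2/((s+4)²+4)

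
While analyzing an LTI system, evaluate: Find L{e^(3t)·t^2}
First shifting: L{e^(at)f(t)}=F(s-a)
L{t^2}=2/s^3
Shift s → s-3: 2/(s-3)^3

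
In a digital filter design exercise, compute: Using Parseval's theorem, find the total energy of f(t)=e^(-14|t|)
Parseval's theorem: E=integral |f(t)|^2 dt=(1/2pi) integral |F(omega)|^2 domega
E=integral_{-inf}^{inf} e^(-28|t|) dt=2 * integral_0^inf e^(-28t) dt=2/(2 * 14)=1/14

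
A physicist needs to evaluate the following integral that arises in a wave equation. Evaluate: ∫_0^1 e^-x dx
Antiderivative: -e^-x
Evaluate: -(e^-1-1)

Answer: (e^-1-1)/(-1)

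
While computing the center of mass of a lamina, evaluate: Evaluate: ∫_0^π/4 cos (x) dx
Antiderivative: sin(x)
Evaluate at bounds: [sin(1·π/4)/1] - [sin(1·0)/1]
= ((√2/2) - (0))/1 = √2/2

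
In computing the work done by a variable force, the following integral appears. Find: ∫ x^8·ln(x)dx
By parts: u=ln(x), dv=x^8 dx
du=1/x dx, v=x^9/9
=x^9·ln(x)/9 - ∫ x^8/9 dx
=x^9·ln(x)/9 - x^9/81 + C

Answer: x^9(ln(x)/9 - 1/81) + C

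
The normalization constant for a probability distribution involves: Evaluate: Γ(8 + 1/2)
Γ(n+1/2)=(2n)!√π/(4^n·n!)
=20922789888000√π/(65536·40320)=(2027025/256)·√π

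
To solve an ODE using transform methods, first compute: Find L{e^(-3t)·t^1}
First shifting: L{e^(at)f(t)}=F(s-a)
L{t^1}=1/s^2
Shift s → s+3: 1/(s+3)^2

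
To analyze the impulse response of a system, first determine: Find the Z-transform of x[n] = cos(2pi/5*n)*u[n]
Z{cos(w0 * n) * u[n]} = z(z - cos(w0))/(z^2-2z * cos(w0)+1)
With w0 = 2pi/5: X(z) = z(z - cos(2pi/5))/(z^2-2z * cos(2pi/5)+1)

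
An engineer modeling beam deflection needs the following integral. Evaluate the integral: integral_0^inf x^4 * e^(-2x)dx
This is a Gamma integral. Substitute u=2x (du=2 dx):
integral_0^inf x^4*e^(-2x) dx=(1/2^5) integral_0^inf u^4*e^(-u) du
=Gamma(5)/2^5=4!/2^5=24/32

Answer: 3/4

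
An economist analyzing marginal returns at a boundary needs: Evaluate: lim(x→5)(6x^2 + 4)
Polynomial is continuous, so substitute x=5:
6·5^2 + 4=154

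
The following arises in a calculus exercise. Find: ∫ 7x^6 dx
Using power rule: ∫ 7x^6 dx=7/7 x^7+C=x^7+C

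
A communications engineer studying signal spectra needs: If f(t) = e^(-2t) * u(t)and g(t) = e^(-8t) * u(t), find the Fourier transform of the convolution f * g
By the convolution theorem: F{f*g} = F(omega)*G(omega)
F(omega) = 1/(2+j*omega), G(omega) = 1/(8+j*omega)
F{f*g} = 1/((2+j*omega)(8+j*omega))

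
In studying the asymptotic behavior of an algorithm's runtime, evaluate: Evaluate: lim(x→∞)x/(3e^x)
Apply L'Hôpital 1 times (∞/∞ each time):
Eventually get 1!/(3e^x) → 0

Answer: 0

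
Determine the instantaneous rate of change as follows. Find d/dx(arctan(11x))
d/dx[arctan(u)]=u'/(1+u²), u=11x, u'=11

Answer: 11/(1+121x²)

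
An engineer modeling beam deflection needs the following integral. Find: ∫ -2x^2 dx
Using power rule: ∫ -2x^2 dx=-2/3 x^3+C=(-2/3)x^3+C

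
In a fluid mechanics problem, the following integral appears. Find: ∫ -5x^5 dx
Using power rule: ∫ -5x^5 dx=-5/6 x^6 + C=(-5/6)x^6 + C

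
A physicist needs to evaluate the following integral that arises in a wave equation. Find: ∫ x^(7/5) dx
Power rule: ∫ x^(7/5) dx = x^(12/5)/(12/5) + C

Answer: (5/12)·x^(12/5) + C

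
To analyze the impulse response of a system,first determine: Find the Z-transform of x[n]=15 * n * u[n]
Z{n * u[n]} = z/(z-1)^2
By linearity: Z{15 * n * u[n]} = 15z/(z-1)^2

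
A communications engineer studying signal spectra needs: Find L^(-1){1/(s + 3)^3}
L^(-1){1/(s-a)^n} = t^(n-1)·e^(at)/(n-1)!
Here a = -3, n = 3: t^2·e^(-3t)/2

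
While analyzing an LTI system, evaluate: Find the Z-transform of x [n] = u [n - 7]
Using the time-shift property: Z{u[n-7]} = z^(-7)*z/(z-1)
= z^(-6)/(z-1)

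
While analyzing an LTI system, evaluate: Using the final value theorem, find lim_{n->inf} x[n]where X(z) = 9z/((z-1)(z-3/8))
Final value theorem: lim x[n] = lim_{z->1} (z-1)*X(z)
(z-1)*X(z) = 9z/(z-3/8)
As z->1: 9/(1-3/8) = 9/(5/8) = 72/5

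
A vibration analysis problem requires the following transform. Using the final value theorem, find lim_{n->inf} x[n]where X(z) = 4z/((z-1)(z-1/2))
Final value theorem: lim x[n] = lim_{z->1} (z-1)*X(z)
(z-1)*X(z) = 4z/(z-1/2)
As z->1: 4/(1 - 1/2) = 4/(1/2) = 8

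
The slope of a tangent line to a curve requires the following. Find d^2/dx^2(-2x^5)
Apply power rule 2 times:
d^1: -10x^4
d^2: -40x^3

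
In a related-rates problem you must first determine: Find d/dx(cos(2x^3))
Chain rule: d/dx[cos(u)]=-sin(u)·u' where u=2x^3
u'=6x^2

Answer: -6x^2·sin(2x^3)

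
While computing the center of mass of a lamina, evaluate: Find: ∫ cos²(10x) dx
Using identity cos²(u) = (1 + cos(2u))/2:
∫ (1 + cos(20x))/2 dx = x/2 + sin(20x)/40 + C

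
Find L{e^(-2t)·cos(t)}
First shifting: L{e^(at)f(t)}=F(s-a)
L{cos(t)}=s/(s² + 1)
Shift: (s + 2)/((s + 2)² + 1)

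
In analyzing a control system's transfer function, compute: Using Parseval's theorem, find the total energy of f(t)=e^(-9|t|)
Parseval's theorem: E=integral |f(t)|^2 dt=(1/2pi) integral |F(omega)|^2 domega
E=integral_{-inf}^{inf} e^(-18|t|) dt=2 * integral_0^inf e^(-18t) dt=2/(2 * 9)=1/9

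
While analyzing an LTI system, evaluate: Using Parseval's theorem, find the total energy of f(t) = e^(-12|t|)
Parseval's theorem: E = integral |f(t)|^2 dt = (1/2pi) integral |F(omega)|^2 domega
E = integral_{-inf}^{inf} e^(-24|t|) dt = 2 * integral_0^inf e^(-24t) dt = 2/(2 * 12) = 1/12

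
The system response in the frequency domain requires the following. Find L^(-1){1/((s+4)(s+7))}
Partial fractions: 1/((s + 4)(s + 7)) = A/(s + 4) + B/(s + 7)
Cover-up: A = 1/(s + 7)|_{s = -4} = 1/3; B = 1/(s + 4)|_{s = -7} = -1/3
L^(-1) = (1/3)e^(-4t) - (1/3)e^(-7t)

Answer: (1/3)(e^(-4t) - e^(-7t))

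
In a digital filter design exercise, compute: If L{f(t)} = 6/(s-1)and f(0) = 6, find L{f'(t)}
L{f'(t)}=s·F(s) - f(0)=6s/(s-1) - 6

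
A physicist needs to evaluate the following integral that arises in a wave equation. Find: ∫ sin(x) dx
Using standard integral: ∫ sin(x) dx=-cos(x)+C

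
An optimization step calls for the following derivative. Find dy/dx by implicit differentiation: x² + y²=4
Differentiate both sides: 2x+2y·(dy/dx) = 0
Solve: dy/dx = -2x/(2y) = -x/y

Answer: dy/dx = -x/y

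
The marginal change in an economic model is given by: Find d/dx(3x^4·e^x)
Product rule: (fg)' = f'g + fg'
f = 3x^4, f' = 12x^3
g = e^x, g' = e^x

Answer: 12x^3·e^x + 3x^4·e^x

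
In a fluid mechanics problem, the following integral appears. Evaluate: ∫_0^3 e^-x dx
Antiderivative: -e^-x
Evaluate: -(e^-3-1)

Answer: (e^-3-1)/(-1)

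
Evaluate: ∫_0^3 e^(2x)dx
Antiderivative: (1/2)e^(2x)
Evaluate: (1/2)(e^6-1)

Answer: (e^6-1)/2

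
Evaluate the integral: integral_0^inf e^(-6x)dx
integral_0^inf e^(-6x) dx = [-1/6*e^(-6x)]_0^inf
= 0 - (-1/6) = 1/6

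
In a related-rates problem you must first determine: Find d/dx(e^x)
Chain rule: d/dx[e^u]=e^u · u' where u=x
u'=1

Answer: 1·e^x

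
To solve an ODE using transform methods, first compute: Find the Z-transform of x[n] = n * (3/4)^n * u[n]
Using the property Z{n * a^n * u[n]} = az/(z-a)^2
With a = 3/4: X(z) = (3/4)z/(z - 3/4)^2, |z| > 3/4

Answer: (3/4)z/(z - 3/4)^2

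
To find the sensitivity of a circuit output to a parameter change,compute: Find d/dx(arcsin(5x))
d/dx[arcsin(u)]=u'/√(1-u²), u=5x, u'=5

Answer: 5/√(1-25x²)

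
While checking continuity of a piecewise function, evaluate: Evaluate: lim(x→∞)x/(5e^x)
Apply L'Hôpital 1 times (∞/∞ each time):
Eventually get 1!/(5e^x) → 0

Answer: 0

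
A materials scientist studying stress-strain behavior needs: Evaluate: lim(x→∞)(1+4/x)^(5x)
Rewrite as [(1 + 4/x)^x]^5.
lim(1 + 4/x)^x=e^4, so limit=(e^4)^5=e^20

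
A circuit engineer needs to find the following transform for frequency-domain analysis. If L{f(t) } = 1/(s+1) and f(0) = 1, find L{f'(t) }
L{f'(t)} = s·F(s) - f(0) = s/(s+1)-1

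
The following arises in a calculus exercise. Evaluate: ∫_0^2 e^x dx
Antiderivative: e^x
Evaluate: (e^2 - 1)

Answer: e^2 - 1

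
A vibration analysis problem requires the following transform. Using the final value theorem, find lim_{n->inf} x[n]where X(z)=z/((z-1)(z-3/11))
Final value theorem: lim x[n]=lim_{z->1} (z-1)*X(z)
(z-1)*X(z)=z/(z-3/11)
As z->1: 1/(1 - 3/11)=1/(8/11)=11/8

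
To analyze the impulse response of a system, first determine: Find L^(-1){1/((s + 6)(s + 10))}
Partial fractions: 1/((s + 6)(s + 10))=A/(s + 6) + B/(s + 10)
Cover-up: A=1/(s + 10)|_{s=-6}=1/4; B=1/(s + 6)|_{s=-10}=-1/4
L^(-1)=(1/4)e^(-6t) - (1/4)e^(-10t)

Answer: (1/4)(e^(-6t) - e^(-10t))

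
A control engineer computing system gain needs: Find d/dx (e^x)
Chain rule: d/dx[e^u]=e^u · u' where u=x
u'=1

Answer: 1·e^x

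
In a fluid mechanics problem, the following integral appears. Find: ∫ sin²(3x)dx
Using identity sin²(u) = (1 - cos(2u))/2:
∫ (1 - cos(6x))/2 dx = x/2 - sin(6x)/12 + C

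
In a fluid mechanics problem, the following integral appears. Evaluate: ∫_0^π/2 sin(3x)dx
Antiderivative: -cos(3x)/3
Evaluate at bounds: [-cos(3·π/2)/3] - [-cos(3·0)/3]
= (-(0) + (1))/3 = 1/3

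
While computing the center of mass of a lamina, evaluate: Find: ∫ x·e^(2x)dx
Integration by parts: u = x, dv = e^(2x) dx
du = dx, v = e^(2x)/2
= x·e^(2x)/2 - ∫ e^(2x)/2 dx
= x·e^(2x)/2 - e^(2x)/4+C

Answer: e^(2x)(x/2-1/4)+C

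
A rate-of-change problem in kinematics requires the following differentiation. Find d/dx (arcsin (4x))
d/dx[arcsin(u)]=u'/√(1-u²), u=4x, u'=4

Answer: 4/√(1 - 16x²)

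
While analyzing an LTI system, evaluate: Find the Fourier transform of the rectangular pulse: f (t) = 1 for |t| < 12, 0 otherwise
F(omega)=integral from -12 to 12 of e^(-j*omega*t) dt
=2*sin(12*omega)/omega=24*sinc(12*omega/pi)

Answer: 2*sin(12*omega)/omega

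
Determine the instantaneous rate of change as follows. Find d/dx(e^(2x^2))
Chain rule: d/dx[e^u] = e^u · u' where u = 2x^2
u' = 4x

Answer: 4x·e^(2x^2)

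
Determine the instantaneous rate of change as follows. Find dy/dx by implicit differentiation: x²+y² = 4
Differentiate both sides: 2x+2y·(dy/dx) = 0
Solve: dy/dx = -2x/(2y) = -x/y

Answer: dy/dx = -x/y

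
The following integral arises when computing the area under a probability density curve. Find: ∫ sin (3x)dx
Using substitution u=3x: ∫ sin(u) du/3=-cos(u)/3+C

Answer: (-1/3)cos(3x)+C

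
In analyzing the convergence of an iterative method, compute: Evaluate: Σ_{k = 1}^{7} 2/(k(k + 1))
Partial fractions: 2/(k(k+1)) = 2/k - 2/(k+1)
Telescoping sum: 2(1-1/8) = 2·7/8

Answer: 7/4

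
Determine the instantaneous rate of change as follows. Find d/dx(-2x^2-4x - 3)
Power rule: d/dx(ax^n)=n·a·x^(n-1)
Term by term: -4·x - 4

Answer: -4x - 4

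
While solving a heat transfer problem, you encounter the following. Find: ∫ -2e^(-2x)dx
Since d/dx[e^(-2x)]=-2e^(-2x), we get 1 e^(-2x) + C

Answer: e^(-2x) + C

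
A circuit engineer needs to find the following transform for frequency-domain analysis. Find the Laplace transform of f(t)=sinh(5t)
L{sinh(at)}=a/(s²-a²)
L{sinh(5t)}=5/(s²-25)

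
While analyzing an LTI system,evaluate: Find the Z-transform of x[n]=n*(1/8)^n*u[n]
Using the property Z{n*a^n*u[n]} = az/(z-a)^2
With a = 1/8: X(z) = (1/8)z/(z - 1/8)^2, |z| > 1/8

Answer: (1/8)z/(z - 1/8)^2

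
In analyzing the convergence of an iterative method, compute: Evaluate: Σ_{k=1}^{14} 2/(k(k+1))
Partial fractions: 2/(k(k + 1))=2/k - 2/(k + 1)
Telescoping sum: 2(1 - 1/15)=2·14/15

Answer: 28/15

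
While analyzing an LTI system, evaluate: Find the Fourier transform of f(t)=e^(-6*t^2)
The Fourier transform of a Gaussian e^(-a * t^2) is sqrt(pi/a) * e^(-omega^2/(4a)).
With a=6: F(omega)=sqrt(pi/6) * e^(-omega^2/24)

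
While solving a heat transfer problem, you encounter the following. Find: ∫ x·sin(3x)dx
By parts: u=x, dv=sin(3x) dx
du=dx, v=-cos(3x)/3
=-x·cos(3x)/3 + sin(3x)/3² + C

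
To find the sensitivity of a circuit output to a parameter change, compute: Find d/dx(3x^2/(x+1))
Quotient rule: (f/g)'=(f'g - fg')/g²
f=3x^2, f'=6x
g=x+1, g'=1

Answer: (6x·(x+1)-3x^2)/(x+1)²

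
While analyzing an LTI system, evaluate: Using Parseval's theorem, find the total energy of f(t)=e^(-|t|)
Parseval's theorem: E=integral |f(t)|^2 dt=(1/2pi) integral |F(omega)|^2 domega
E=integral_{-inf}^{inf} e^(-2|t|) dt=2 * integral_0^inf e^(-2t) dt=2/(2 * 1)=1/1

Answer: 1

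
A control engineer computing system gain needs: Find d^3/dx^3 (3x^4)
Apply power rule 3 times:
d^1: 12x^3
d^2: 36x^2
d^3: 72x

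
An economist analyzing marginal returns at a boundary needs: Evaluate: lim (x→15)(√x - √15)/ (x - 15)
Multiply by conjugate (√x + √15)/(√x + √15):
= (x - 15)/((x - 15)(√x + √15)) = 1/(√x + √15)
As x → 15: 1/(2√15)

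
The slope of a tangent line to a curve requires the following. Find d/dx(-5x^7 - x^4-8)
Power rule: d/dx(ax^n) = n·a·x^(n-1)
Term by term: -35·x^6-4·x^3

Answer: -35x^6-4x^3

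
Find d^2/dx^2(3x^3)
Apply power rule 2 times:
d^1: 9x^2
d^2: 18x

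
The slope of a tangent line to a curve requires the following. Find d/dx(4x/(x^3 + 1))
Quotient rule: (f/g)' = (f'g - fg')/g²
f = 4x, f' = 4
g = x^3+1, g' = 3x^2

Answer: (4·(x^3+1)-12x^3)/(x^3+1)²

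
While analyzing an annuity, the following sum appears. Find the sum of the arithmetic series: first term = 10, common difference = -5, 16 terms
Last term: a_n=10+(16-1)·-5=-65
Sum=n(a_1+a_n)/2=16(10+(-65))/2=-440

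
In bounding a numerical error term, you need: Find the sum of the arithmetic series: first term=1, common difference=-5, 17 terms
Last term: a_n = 1+(17-1)·-5 = -79
Sum = n(a_1+a_n)/2 = 17(1+(-79))/2 = -663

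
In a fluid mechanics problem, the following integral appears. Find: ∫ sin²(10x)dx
Using identity sin²(u) = (1 - cos(2u))/2:
∫ (1 - cos(20x))/2 dx = x/2 - sin(20x)/40 + C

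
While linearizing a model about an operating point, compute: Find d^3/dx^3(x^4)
Apply power rule 3 times:
d^1: 4x^3
d^2: 12x^2
d^3: 24x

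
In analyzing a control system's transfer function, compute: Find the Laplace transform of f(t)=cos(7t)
L{cos(wt)}=s/(s² + w²)
L{cos(7t)}=s/(s² + 49)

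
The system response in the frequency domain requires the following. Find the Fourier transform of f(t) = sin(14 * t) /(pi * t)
sin(W*t)/(pi*t)=(W/pi)*sinc(W*t/pi) is the impulse response of the ideal low-pass filter with cutoff W (here W=14).
Its Fourier transform is a rectangular function:
F(omega)=1 for |omega| < 14, 0 otherwise

Answer: rect(omega/28) [i.e., 1 for |omega| < 14, 0 otherwise]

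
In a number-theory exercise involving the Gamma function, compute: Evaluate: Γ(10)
Γ(n) = (n-1)! for positive integers
Γ(10) = 9! = 362880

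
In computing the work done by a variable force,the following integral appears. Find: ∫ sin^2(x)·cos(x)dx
Let u = sin(x), du = cos(x) dx
∫ u^2 du = u^3/3+C

Answer: sin^3(x)/3+C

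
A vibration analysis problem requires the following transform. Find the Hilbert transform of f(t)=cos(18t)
The Hilbert transform shifts each frequency component by -pi/2.
H{cos(wt)} = sin(wt)
With w = 18: H{cos(18t)} = sin(18t)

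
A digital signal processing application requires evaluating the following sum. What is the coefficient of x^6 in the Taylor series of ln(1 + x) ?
ln(1+x) = Σ (-1)^(n+1) x^n/n
Coefficient of x^6 = (-1)^7/6 = -1/6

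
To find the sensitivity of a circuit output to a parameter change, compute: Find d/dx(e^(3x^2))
Chain rule: d/dx[e^u] = e^u · u' where u = 3x^2
u' = 6x

Answer: 6x·e^(3x^2)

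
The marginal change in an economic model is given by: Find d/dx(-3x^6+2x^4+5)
Power rule: d/dx(ax^n) = n·a·x^(n-1)
Term by term: -18·x^5 + 8·x^3

Answer: -18x^5 + 8x^3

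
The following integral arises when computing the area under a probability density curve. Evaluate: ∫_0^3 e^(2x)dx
Antiderivative: (1/2)e^(2x)
Evaluate: (1/2)(e^6 - 1)

Answer: (e^6 - 1)/2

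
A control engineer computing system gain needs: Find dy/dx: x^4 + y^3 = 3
Differentiate: 4x^3 + 3y^2·(dy/dx) = 0
dy/dx = -4x^3/(3y^2)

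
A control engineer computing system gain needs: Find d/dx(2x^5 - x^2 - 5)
Power rule: d/dx(ax^n) = n·a·x^(n-1)
Term by term: 10·x^4 - 2·x

Answer: 10x^4 - 2x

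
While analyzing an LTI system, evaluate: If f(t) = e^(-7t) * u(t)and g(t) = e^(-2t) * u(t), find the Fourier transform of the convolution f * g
By the convolution theorem: F{f * g}=F(omega) * G(omega)
F(omega)=1/(7+j * omega), G(omega)=1/(2+j * omega)
F{f * g}=1/((7+j * omega)(2+j * omega))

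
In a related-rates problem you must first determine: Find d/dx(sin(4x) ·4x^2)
Product rule: (fg)'=f'g + fg'
f=sin(4x), f'=4·cos(4x)
g=4x^2, g'=8x

Answer: 16·cos(4x)·x^2 + 8·sin(4x)·x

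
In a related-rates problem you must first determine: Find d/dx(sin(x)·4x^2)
Product rule: (fg)' = f'g+fg'
f = sin(x), f' = cos(x)
g = 4x^2, g' = 8x

Answer: 4·cos(x)·x^2+8·sin(x)·x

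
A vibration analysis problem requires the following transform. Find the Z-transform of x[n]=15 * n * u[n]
Z{n*u[n]}=z/(z-1)^2
By linearity: Z{15*n*u[n]}=15z/(z-1)^2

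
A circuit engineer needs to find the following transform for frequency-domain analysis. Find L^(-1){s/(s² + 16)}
L^(-1){s/(s²+w²)}=cos(wt)
Here w=4

Answer: cos(4t)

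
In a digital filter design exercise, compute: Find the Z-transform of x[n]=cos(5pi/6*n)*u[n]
Z{cos(w0*n)*u[n]}=z(z - cos(w0))/(z^2 - 2z*cos(w0) + 1)
With w0=5pi/6: X(z)=z(z - cos(5pi/6))/(z^2 - 2z*cos(5pi/6) + 1)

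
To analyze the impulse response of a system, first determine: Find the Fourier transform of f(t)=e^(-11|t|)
Using the standard pair: F{e^(-a|t|)}=2a/(a^2+omega^2)
With a=11: F(omega)=22/(121+omega^2)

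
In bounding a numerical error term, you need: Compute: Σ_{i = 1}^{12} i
Using formula: Σ i^1 = n(n + 1)/2 = 12·13/2 = 78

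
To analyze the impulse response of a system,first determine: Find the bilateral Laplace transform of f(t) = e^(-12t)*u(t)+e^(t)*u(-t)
For e^(-12t) * u(t): L = 1/(s+12), Re(s) > -12
For e^(t) * u(-t): L = -1/(s-1), Re(s) < 1
Combined: F(s) = 1/(s+12)-1/(s-1), -12 < Re(s) < 1

Answer: 1/(s+12)-1/(s-1), ROC: -12 < Re(s) < 1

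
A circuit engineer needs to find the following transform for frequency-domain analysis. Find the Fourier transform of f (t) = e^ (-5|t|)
Using the standard pair: F{e^(-a|t|)}=2a/(a^2+omega^2)
With a=5: F(omega)=10/(25+omega^2)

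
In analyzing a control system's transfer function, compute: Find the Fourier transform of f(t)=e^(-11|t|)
Using the standard pair: F{e^(-a|t|)} = 2a/(a^2+omega^2)
With a = 11: F(omega) = 22/(121+omega^2)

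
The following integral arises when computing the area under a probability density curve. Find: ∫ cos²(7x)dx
Using identity cos²(u) = (1 + cos(2u))/2:
∫ (1 + cos(14x))/2 dx = x/2 + sin(14x)/28 + C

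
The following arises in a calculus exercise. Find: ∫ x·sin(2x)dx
By parts: u = x, dv = sin(2x) dx
du = dx, v = -cos(2x)/2
= -x·cos(2x)/2+sin(2x)/2²+C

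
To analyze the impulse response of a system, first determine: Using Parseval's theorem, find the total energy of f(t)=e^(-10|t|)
Parseval's theorem: E=integral |f(t)|^2 dt=(1/2pi) integral |F(omega)|^2 domega
E=integral_{-inf}^{inf} e^(-20|t|) dt=2*integral_0^inf e^(-20t) dt=2/(2*10)=1/10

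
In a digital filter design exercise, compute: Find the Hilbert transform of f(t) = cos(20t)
The Hilbert transform shifts each frequency component by -pi/2.
H{cos(wt)} = sin(wt)
With w = 20: H{cos(20t)} = sin(20t)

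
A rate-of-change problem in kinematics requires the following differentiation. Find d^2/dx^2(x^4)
Apply power rule 2 times:
d^1: 4x^3
d^2: 12x^2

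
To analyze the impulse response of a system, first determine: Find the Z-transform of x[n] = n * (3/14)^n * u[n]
Using the property Z{n * a^n * u[n]}=az/(z-a)^2
With a=3/14: X(z)=(3/14)z/(z - 3/14)^2, |z| > 3/14

Answer: (3/14)z/(z - 3/14)^2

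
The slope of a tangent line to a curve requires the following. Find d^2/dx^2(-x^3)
Apply power rule 2 times:
d^1: -3x^2
d^2: -6x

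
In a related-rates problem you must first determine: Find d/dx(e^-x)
Chain rule: d/dx[e^u] = e^u · u' where u = -x
u' = -1

Answer: -1·e^-x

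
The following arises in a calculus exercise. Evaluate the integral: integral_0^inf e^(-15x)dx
integral_0^inf e^(-15x) dx=[-1/15 * e^(-15x)]_0^inf
=0 - (-1/15)=1/15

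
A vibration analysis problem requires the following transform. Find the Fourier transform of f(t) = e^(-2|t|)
Using the standard pair: F{e^(-a|t|)} = 2a/(a^2 + omega^2)
With a = 2: F(omega) = 4/(4 + omega^2)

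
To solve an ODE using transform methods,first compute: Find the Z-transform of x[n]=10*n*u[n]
Z{n * u[n]} = z/(z-1)^2
By linearity: Z{10 * n * u[n]} = 10z/(z-1)^2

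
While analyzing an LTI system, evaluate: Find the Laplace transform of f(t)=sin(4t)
L{sin(wt)}=w/(s²+w²)
L{sin(4t)}=4/(s²+16)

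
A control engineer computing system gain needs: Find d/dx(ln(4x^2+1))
Chain rule: d/dx[ln(u)]=u'/u where u=4x^2 + 1
u'=8x

Answer: (8x)/(4x^2 + 1)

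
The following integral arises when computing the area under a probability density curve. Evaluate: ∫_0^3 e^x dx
Antiderivative: e^x
Evaluate: (e^3-1)

Answer: e^3-1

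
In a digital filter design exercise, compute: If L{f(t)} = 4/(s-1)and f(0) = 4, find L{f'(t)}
L{f'(t)} = s·F(s) - f(0) = 4s/(s-1) - 4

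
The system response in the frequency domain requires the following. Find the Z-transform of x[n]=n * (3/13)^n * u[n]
Using the property Z{n * a^n * u[n]} = az/(z-a)^2
With a = 3/13: X(z) = (3/13)z/(z - 3/13)^2, |z| > 3/13

Answer: (3/13)z/(z - 3/13)^2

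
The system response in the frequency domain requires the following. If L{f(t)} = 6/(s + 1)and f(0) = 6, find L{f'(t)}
L{f'(t)}=s·F(s) - f(0)=6s/(s + 1) - 6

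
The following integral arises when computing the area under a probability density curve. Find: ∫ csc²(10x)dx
Since d/dx[-cot(10x)] = 10csc²(10x), integral = -cot(10x)/10+C

Answer: (-1/10)cot(10x)+C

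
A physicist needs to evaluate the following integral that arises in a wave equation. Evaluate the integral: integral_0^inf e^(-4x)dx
integral_0^inf e^(-4x) dx = [-1/4*e^(-4x)]_0^inf
= 0 - (-1/4) = 1/4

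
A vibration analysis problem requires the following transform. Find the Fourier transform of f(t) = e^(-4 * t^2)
The Fourier transform of a Gaussian e^(-a * t^2) is sqrt(pi/a) * e^(-omega^2/(4a)).
With a = 4: F(omega) = sqrt(pi)/2 * e^(-omega^2/16)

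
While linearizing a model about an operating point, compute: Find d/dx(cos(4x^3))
Chain rule: d/dx[cos(u)] = -sin(u)·u' where u = 4x^3
u' = 12x^2

Answer: -12x^2·sin(4x^3)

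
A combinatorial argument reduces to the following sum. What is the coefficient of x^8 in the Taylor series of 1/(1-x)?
1/(1-x)=Σ x^n for |x|<1
All coefficients are 1

Answer: 1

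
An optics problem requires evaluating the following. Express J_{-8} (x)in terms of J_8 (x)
For integer n: J_{-n}(x) = (-1)^n J_n(x)
With n = 8: J_{-8}(x) = (-1)^8 J_8(x) = J_8(x)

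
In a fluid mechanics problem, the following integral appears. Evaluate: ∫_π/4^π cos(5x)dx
Antiderivative: sin(5x)/5
Evaluate at bounds: [sin(5·π)/5] - [sin(5·π/4)/5]
=((0) - (-√2/2))/5=√2/10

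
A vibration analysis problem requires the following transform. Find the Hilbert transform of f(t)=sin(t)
The Hilbert transform shifts each frequency component by -pi/2.
H{sin(wt)}=-cos(wt)
With w=1: H{sin(t)}=-cos(t)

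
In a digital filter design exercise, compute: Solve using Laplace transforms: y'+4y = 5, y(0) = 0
Take L of both sides: sY(s)-0+4Y(s) = 5/s
Y(s)(s+4) = 5/s+0
Y(s) = 5/(s(s+4))+0/(s+4)
Partial fractions: 5/(s(s+4)) = (5/4)/s - (5/4)/(s+4)
So Y(s) = (5/4)/s - (5/4)/(s+4)
Inverse transform (L^(-1){1/s} = 1, L^(-1){1/(s+4)} = e^(-4t)):

Answer: y(t) = 5/4 - (5/4)·e^(-4t)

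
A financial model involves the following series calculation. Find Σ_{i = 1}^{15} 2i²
= 2·n(n + 1)(2n + 1)/6 = 2·15·16·31/6 = 2480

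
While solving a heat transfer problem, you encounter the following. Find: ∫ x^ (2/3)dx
Power rule: ∫ x^(2/3) dx=x^(5/3)/(5/3)+C

Answer: (3/5)·x^(5/3)+C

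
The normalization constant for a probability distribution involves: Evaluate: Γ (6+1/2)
Γ(n+1/2) = (2n)!√π/(4^n·n!)
= 479001600√π/(4096·720) = (10395/64)·√π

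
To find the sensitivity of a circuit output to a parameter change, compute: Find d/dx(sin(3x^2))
Chain rule: d/dx[sin(u)]=cos(u)·u' where u=3x^2
u'=6x

Answer: 6x·cos(3x^2)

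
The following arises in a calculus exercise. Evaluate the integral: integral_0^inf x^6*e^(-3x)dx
This is a Gamma integral. Substitute u=3x (du=3 dx):
integral_0^inf x^6 * e^(-3x) dx=(1/3^7) integral_0^inf u^6 * e^(-u) du
=Gamma(7)/3^7=6!/3^7=720/2187

Answer: 80/243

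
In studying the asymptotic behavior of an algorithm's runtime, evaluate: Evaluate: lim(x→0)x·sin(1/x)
Squeeze theorem: -|x| ≤ x·sin(1/x) ≤ |x|
Since x → 0 as x → 0, by squeeze theorem the limit is 0

Answer: 0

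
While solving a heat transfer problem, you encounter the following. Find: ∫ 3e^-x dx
Since d/dx[e^-x]=- e^-x, we get -3e^-x+C

Answer: -3e^-x+C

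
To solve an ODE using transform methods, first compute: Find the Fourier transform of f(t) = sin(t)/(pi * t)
sin(W * t)/(pi * t)=(W/pi) * sinc(W * t/pi) is the impulse response of the ideal low-pass filter with cutoff W (here W=1).
Its Fourier transform is a rectangular function:
F(omega)=1 for |omega| < 1, 0 otherwise

Answer: rect(omega/2) [i.e., 1 for |omega| < 1, 0 otherwise]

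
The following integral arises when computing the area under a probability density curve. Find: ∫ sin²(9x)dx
Using identity sin²(u) = (1 - cos(2u))/2:
∫ (1 - cos(18x))/2 dx = x/2 - sin(18x)/36+C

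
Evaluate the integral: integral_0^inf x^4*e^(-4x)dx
This is a Gamma integral. Substitute u=4x (du=4 dx):
integral_0^inf x^4 * e^(-4x) dx=(1/4^5) integral_0^inf u^4 * e^(-u) du
=Gamma(5)/4^5=4!/4^5=24/1024

Answer: 3/128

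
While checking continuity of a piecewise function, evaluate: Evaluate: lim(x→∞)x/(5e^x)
Apply L'Hôpital 1 times (∞/∞ each time):
Eventually get 1!/(5e^x) → 0

Answer: 0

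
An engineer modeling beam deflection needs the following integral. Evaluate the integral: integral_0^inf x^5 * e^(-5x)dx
This is a Gamma integral. Substitute u=5x (du=5 dx):
integral_0^inf x^5*e^(-5x) dx=(1/5^6) integral_0^inf u^5*e^(-u) du
=Gamma(6)/5^6=5!/5^6=120/15625

Answer: 24/3125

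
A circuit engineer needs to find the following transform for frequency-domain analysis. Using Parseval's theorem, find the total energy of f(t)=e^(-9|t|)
Parseval's theorem: E = integral |f(t)|^2 dt = (1/2pi) integral |F(omega)|^2 domega
E = integral_{-inf}^{inf} e^(-18|t|) dt = 2 * integral_0^inf e^(-18t) dt = 2/(2 * 9) = 1/9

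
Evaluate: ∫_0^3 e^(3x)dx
Antiderivative: (1/3)e^(3x)
Evaluate: (1/3)(e^9 - 1)

Answer: (e^9 - 1)/3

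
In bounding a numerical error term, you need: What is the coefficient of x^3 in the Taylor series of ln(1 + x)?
ln(1+x) = Σ (-1)^(n+1) x^n/n
Coefficient of x^3 = (-1)^4/3 = 1/3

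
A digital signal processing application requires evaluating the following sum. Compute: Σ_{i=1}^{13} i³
Using formula: Σ i^3 = [n(n + 1)/2]² = [13·14/2]² = 8281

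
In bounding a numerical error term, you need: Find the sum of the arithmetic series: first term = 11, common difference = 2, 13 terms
Last term: a_n=11 + (13 - 1)·2=35
Sum=n(a_1 + a_n)/2=13(11 + 35)/2=299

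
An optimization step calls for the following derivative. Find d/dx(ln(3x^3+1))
Chain rule: d/dx[ln(u)]=u'/u where u=3x^3 + 1
u'=9x^2

Answer: (9x^2)/(3x^3 + 1)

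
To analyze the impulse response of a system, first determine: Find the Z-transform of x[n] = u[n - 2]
Using the time-shift property: Z{u[n-2]} = z^(-2)*z/(z-1)
= z^(-1)/(z-1)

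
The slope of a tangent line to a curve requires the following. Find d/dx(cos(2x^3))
Chain rule: d/dx[cos(u)]=-sin(u)·u' where u=2x^3
u'=6x^2

Answer: -6x^2·sin(2x^3)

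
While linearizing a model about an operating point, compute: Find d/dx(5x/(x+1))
Quotient rule: (f/g)' = (f'g - fg')/g²
f = 5x, f' = 5
g = x+1, g' = 1

Answer: (5·(x+1)-5x)/(x+1)²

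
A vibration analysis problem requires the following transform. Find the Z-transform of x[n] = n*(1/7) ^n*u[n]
Using the property Z{n * a^n * u[n]} = az/(z-a)^2
With a = 1/7: X(z) = (1/7)z/(z - 1/7)^2, |z| > 1/7

Answer: (1/7)z/(z - 1/7)^2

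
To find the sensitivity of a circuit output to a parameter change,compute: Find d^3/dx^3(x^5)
Apply power rule 3 times:
d^1: 5x^4
d^2: 20x^3
d^3: 60x^2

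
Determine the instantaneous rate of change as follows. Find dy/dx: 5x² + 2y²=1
Differentiate: 10x + 4y·(dy/dx)=0
dy/dx=-10x/(4y)=-(5/2)·(x/y)

Answer: dy/dx=-(5/2)·(x/y)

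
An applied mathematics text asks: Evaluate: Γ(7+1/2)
Γ(n+1/2)=(2n)!√π/(4^n·n!)
=87178291200√π/(16384·5040)=(135135/128)·√π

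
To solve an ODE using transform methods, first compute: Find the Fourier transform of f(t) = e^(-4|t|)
Using the standard pair: F{e^(-a|t|)} = 2a/(a^2 + omega^2)
With a = 4: F(omega) = 8/(16 + omega^2)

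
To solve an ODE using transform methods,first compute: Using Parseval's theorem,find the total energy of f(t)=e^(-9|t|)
Parseval's theorem: E=integral |f(t)|^2 dt=(1/2pi) integral |F(omega)|^2 domega
E=integral_{-inf}^{inf} e^(-18|t|) dt=2*integral_0^inf e^(-18t) dt=2/(2*9)=1/9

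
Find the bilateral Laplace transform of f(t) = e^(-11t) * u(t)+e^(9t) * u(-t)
For e^(-11t)*u(t): L=1/(s + 11), Re(s) > -11
For e^(9t)*u(-t): L=-1/(s-9), Re(s) < 9
Combined: F(s)=1/(s + 11) - 1/(s-9), -11 < Re(s) < 9

Answer: 1/(s + 11) - 1/(s-9), ROC: -11 < Re(s) < 9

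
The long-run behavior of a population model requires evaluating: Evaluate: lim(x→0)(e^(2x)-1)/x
L'Hôpital (0/0): lim 2e^(2x)/1 = 2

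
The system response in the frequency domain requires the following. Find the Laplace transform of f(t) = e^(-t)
L{e^(at)}=1/(s-a)
L{e^(-t)}=1/(s+1)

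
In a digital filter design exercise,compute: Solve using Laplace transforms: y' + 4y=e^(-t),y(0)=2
Take L: sY - 2+4Y=1/(s+1)
Y(s+4)=1/(s+1)+2
Y=1/((s+1)(s+4))+2/(s+4)
Partial fractions: 1/((s+1)(s+4))=(1/3)/(s+1) - (1/3)/(s+4)
So Y=(1/3)/(s+1)+(5/3)/(s+4)
Inverse Laplace transform (L^(-1){1/(s+1)}=e^(-t), L^(-1){1/(s+4)}=e^(-4t)):

Answer: y(t)=(1/3)·e^(-t)+(5/3)·e^(-4t)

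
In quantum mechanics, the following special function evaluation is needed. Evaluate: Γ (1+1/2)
Γ(n+1/2)=(2n)!√π/(4^n·n!)
=2√π/(4·1)=(1/2)·√π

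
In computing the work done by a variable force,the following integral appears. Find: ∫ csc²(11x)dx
Since d/dx[-cot(11x)]=11csc²(11x), integral=-cot(11x)/11+C

Answer: (-1/11)cot(11x)+C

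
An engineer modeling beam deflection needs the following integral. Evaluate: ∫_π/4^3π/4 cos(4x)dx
Antiderivative: sin(4x)/4
Evaluate at bounds: [sin(4·3π/4)/4] - [sin(4·π/4)/4]
=((0) - (0))/4=0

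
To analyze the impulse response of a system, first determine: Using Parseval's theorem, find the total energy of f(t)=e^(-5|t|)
Parseval's theorem: E = integral |f(t)|^2 dt = (1/2pi) integral |F(omega)|^2 domega
E = integral_{-inf}^{inf} e^(-10|t|) dt = 2*integral_0^inf e^(-10t) dt = 2/(2*5) = 1/5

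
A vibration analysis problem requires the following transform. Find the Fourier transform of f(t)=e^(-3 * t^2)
The Fourier transform of a Gaussian e^(-a * t^2) is sqrt(pi/a) * e^(-omega^2/(4a)).
With a=3: F(omega)=sqrt(pi/3) * e^(-omega^2/12)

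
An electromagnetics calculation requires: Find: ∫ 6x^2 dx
Using power rule: ∫ 6x^2 dx = 6/3 x^3 + C = 2x^3 + C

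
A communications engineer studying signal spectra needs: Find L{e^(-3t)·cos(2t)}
First shifting: L{e^(at)f(t)} = F(s-a)
L{cos(2t)} = s/(s² + 4)
Shift: (s + 3)/((s + 3)² + 4)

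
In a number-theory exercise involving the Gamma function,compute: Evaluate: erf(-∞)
erf(-∞) = -1 (the error function is odd, so erf(-∞) = -erf(∞) = -1)

Answer: -1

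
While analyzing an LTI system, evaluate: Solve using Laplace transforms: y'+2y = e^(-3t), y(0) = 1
Take L: sY - 1+2Y=1/(s+3)
Y(s+2)=1/(s+3)+1
Y=1/((s+3)(s+2))+1/(s+2)
Partial fractions: 1/((s+3)(s+2))=-1/(s+3)+1/(s+2)
So Y=-1/(s+3)+2/(s+2)
Inverse Laplace transform (L^(-1){1/(s+3)}=e^(-3t), L^(-1){1/(s+2)}=e^(-2t)):

Answer: y(t)=-1·e^(-3t)+2·e^(-2t)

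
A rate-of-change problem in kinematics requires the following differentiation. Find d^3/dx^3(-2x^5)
Apply power rule 3 times:
d^1: -10x^4
d^2: -40x^3
d^3: -120x^2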